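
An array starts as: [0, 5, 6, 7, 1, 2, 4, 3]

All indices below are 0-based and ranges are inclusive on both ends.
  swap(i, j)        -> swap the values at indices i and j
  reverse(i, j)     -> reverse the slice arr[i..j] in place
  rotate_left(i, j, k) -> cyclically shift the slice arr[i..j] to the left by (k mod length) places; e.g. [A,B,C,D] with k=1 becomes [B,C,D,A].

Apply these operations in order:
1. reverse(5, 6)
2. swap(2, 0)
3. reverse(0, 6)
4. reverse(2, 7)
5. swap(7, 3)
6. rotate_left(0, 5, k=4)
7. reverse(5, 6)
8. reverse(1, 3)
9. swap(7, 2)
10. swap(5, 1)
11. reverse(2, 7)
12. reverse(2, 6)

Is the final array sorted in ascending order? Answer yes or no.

After 1 (reverse(5, 6)): [0, 5, 6, 7, 1, 4, 2, 3]
After 2 (swap(2, 0)): [6, 5, 0, 7, 1, 4, 2, 3]
After 3 (reverse(0, 6)): [2, 4, 1, 7, 0, 5, 6, 3]
After 4 (reverse(2, 7)): [2, 4, 3, 6, 5, 0, 7, 1]
After 5 (swap(7, 3)): [2, 4, 3, 1, 5, 0, 7, 6]
After 6 (rotate_left(0, 5, k=4)): [5, 0, 2, 4, 3, 1, 7, 6]
After 7 (reverse(5, 6)): [5, 0, 2, 4, 3, 7, 1, 6]
After 8 (reverse(1, 3)): [5, 4, 2, 0, 3, 7, 1, 6]
After 9 (swap(7, 2)): [5, 4, 6, 0, 3, 7, 1, 2]
After 10 (swap(5, 1)): [5, 7, 6, 0, 3, 4, 1, 2]
After 11 (reverse(2, 7)): [5, 7, 2, 1, 4, 3, 0, 6]
After 12 (reverse(2, 6)): [5, 7, 0, 3, 4, 1, 2, 6]

Answer: no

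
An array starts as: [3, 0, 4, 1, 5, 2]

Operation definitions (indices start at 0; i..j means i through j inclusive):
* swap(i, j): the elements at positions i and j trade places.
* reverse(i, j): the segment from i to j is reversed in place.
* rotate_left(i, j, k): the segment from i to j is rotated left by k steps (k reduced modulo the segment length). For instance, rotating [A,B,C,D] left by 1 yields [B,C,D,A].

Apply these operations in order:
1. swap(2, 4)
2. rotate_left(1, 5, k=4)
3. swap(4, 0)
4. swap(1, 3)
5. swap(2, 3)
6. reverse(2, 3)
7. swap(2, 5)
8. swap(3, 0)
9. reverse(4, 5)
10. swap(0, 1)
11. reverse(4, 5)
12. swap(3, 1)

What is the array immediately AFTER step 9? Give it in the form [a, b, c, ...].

After 1 (swap(2, 4)): [3, 0, 5, 1, 4, 2]
After 2 (rotate_left(1, 5, k=4)): [3, 2, 0, 5, 1, 4]
After 3 (swap(4, 0)): [1, 2, 0, 5, 3, 4]
After 4 (swap(1, 3)): [1, 5, 0, 2, 3, 4]
After 5 (swap(2, 3)): [1, 5, 2, 0, 3, 4]
After 6 (reverse(2, 3)): [1, 5, 0, 2, 3, 4]
After 7 (swap(2, 5)): [1, 5, 4, 2, 3, 0]
After 8 (swap(3, 0)): [2, 5, 4, 1, 3, 0]
After 9 (reverse(4, 5)): [2, 5, 4, 1, 0, 3]

Answer: [2, 5, 4, 1, 0, 3]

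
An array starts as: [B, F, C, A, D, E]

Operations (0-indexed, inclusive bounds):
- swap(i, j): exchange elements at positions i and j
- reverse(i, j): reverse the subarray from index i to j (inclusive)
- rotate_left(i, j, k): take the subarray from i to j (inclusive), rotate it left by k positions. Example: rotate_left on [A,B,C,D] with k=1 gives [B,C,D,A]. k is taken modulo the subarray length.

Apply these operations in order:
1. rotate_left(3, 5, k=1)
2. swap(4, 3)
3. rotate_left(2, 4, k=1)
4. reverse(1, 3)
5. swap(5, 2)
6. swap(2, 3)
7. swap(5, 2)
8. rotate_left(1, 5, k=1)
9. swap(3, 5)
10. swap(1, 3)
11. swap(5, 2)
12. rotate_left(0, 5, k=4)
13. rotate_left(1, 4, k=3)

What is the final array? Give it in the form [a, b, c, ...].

After 1 (rotate_left(3, 5, k=1)): [B, F, C, D, E, A]
After 2 (swap(4, 3)): [B, F, C, E, D, A]
After 3 (rotate_left(2, 4, k=1)): [B, F, E, D, C, A]
After 4 (reverse(1, 3)): [B, D, E, F, C, A]
After 5 (swap(5, 2)): [B, D, A, F, C, E]
After 6 (swap(2, 3)): [B, D, F, A, C, E]
After 7 (swap(5, 2)): [B, D, E, A, C, F]
After 8 (rotate_left(1, 5, k=1)): [B, E, A, C, F, D]
After 9 (swap(3, 5)): [B, E, A, D, F, C]
After 10 (swap(1, 3)): [B, D, A, E, F, C]
After 11 (swap(5, 2)): [B, D, C, E, F, A]
After 12 (rotate_left(0, 5, k=4)): [F, A, B, D, C, E]
After 13 (rotate_left(1, 4, k=3)): [F, C, A, B, D, E]

Answer: [F, C, A, B, D, E]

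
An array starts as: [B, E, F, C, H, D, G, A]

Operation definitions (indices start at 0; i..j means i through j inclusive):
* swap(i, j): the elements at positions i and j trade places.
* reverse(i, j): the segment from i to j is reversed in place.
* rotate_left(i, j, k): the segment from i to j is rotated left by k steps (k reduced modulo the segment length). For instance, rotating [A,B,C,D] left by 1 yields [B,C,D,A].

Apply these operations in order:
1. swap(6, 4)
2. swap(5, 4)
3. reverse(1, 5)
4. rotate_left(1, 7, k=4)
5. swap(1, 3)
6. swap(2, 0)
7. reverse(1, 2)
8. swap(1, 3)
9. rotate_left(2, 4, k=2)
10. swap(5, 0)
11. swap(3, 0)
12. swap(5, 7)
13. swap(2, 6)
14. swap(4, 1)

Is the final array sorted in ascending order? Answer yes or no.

Answer: yes

Derivation:
After 1 (swap(6, 4)): [B, E, F, C, G, D, H, A]
After 2 (swap(5, 4)): [B, E, F, C, D, G, H, A]
After 3 (reverse(1, 5)): [B, G, D, C, F, E, H, A]
After 4 (rotate_left(1, 7, k=4)): [B, E, H, A, G, D, C, F]
After 5 (swap(1, 3)): [B, A, H, E, G, D, C, F]
After 6 (swap(2, 0)): [H, A, B, E, G, D, C, F]
After 7 (reverse(1, 2)): [H, B, A, E, G, D, C, F]
After 8 (swap(1, 3)): [H, E, A, B, G, D, C, F]
After 9 (rotate_left(2, 4, k=2)): [H, E, G, A, B, D, C, F]
After 10 (swap(5, 0)): [D, E, G, A, B, H, C, F]
After 11 (swap(3, 0)): [A, E, G, D, B, H, C, F]
After 12 (swap(5, 7)): [A, E, G, D, B, F, C, H]
After 13 (swap(2, 6)): [A, E, C, D, B, F, G, H]
After 14 (swap(4, 1)): [A, B, C, D, E, F, G, H]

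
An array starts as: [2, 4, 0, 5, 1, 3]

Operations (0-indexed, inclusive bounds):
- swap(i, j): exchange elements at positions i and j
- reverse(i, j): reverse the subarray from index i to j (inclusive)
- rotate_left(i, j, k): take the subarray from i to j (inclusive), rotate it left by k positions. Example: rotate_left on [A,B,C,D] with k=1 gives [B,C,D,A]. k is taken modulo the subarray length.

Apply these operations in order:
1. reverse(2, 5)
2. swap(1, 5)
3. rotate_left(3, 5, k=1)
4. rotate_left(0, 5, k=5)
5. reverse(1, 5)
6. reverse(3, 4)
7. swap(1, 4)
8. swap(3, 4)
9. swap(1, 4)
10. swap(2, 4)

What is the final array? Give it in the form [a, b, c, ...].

Answer: [1, 0, 3, 4, 5, 2]

Derivation:
After 1 (reverse(2, 5)): [2, 4, 3, 1, 5, 0]
After 2 (swap(1, 5)): [2, 0, 3, 1, 5, 4]
After 3 (rotate_left(3, 5, k=1)): [2, 0, 3, 5, 4, 1]
After 4 (rotate_left(0, 5, k=5)): [1, 2, 0, 3, 5, 4]
After 5 (reverse(1, 5)): [1, 4, 5, 3, 0, 2]
After 6 (reverse(3, 4)): [1, 4, 5, 0, 3, 2]
After 7 (swap(1, 4)): [1, 3, 5, 0, 4, 2]
After 8 (swap(3, 4)): [1, 3, 5, 4, 0, 2]
After 9 (swap(1, 4)): [1, 0, 5, 4, 3, 2]
After 10 (swap(2, 4)): [1, 0, 3, 4, 5, 2]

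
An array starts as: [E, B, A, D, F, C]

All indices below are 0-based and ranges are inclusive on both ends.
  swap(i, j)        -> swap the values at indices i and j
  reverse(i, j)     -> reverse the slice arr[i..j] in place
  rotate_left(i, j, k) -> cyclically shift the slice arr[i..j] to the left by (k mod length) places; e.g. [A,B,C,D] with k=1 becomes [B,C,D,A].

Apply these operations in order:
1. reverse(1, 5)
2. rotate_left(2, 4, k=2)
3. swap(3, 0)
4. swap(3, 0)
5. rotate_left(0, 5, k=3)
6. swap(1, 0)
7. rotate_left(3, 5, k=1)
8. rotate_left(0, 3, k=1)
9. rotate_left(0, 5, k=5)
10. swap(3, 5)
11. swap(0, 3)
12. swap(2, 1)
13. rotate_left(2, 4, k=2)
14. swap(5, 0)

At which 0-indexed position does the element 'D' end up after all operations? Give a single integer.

Answer: 2

Derivation:
After 1 (reverse(1, 5)): [E, C, F, D, A, B]
After 2 (rotate_left(2, 4, k=2)): [E, C, A, F, D, B]
After 3 (swap(3, 0)): [F, C, A, E, D, B]
After 4 (swap(3, 0)): [E, C, A, F, D, B]
After 5 (rotate_left(0, 5, k=3)): [F, D, B, E, C, A]
After 6 (swap(1, 0)): [D, F, B, E, C, A]
After 7 (rotate_left(3, 5, k=1)): [D, F, B, C, A, E]
After 8 (rotate_left(0, 3, k=1)): [F, B, C, D, A, E]
After 9 (rotate_left(0, 5, k=5)): [E, F, B, C, D, A]
After 10 (swap(3, 5)): [E, F, B, A, D, C]
After 11 (swap(0, 3)): [A, F, B, E, D, C]
After 12 (swap(2, 1)): [A, B, F, E, D, C]
After 13 (rotate_left(2, 4, k=2)): [A, B, D, F, E, C]
After 14 (swap(5, 0)): [C, B, D, F, E, A]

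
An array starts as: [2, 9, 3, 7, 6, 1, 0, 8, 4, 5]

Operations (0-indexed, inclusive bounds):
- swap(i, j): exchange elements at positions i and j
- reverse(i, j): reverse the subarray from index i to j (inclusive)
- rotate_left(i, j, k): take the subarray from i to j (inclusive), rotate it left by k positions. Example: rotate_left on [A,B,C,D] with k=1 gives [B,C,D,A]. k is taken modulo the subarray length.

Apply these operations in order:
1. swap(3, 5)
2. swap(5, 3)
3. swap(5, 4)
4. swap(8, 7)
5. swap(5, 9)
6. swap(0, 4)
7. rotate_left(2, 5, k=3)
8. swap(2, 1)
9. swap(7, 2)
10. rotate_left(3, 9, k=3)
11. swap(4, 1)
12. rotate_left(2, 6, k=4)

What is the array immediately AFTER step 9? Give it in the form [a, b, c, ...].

Answer: [1, 5, 4, 3, 7, 2, 0, 9, 8, 6]

Derivation:
After 1 (swap(3, 5)): [2, 9, 3, 1, 6, 7, 0, 8, 4, 5]
After 2 (swap(5, 3)): [2, 9, 3, 7, 6, 1, 0, 8, 4, 5]
After 3 (swap(5, 4)): [2, 9, 3, 7, 1, 6, 0, 8, 4, 5]
After 4 (swap(8, 7)): [2, 9, 3, 7, 1, 6, 0, 4, 8, 5]
After 5 (swap(5, 9)): [2, 9, 3, 7, 1, 5, 0, 4, 8, 6]
After 6 (swap(0, 4)): [1, 9, 3, 7, 2, 5, 0, 4, 8, 6]
After 7 (rotate_left(2, 5, k=3)): [1, 9, 5, 3, 7, 2, 0, 4, 8, 6]
After 8 (swap(2, 1)): [1, 5, 9, 3, 7, 2, 0, 4, 8, 6]
After 9 (swap(7, 2)): [1, 5, 4, 3, 7, 2, 0, 9, 8, 6]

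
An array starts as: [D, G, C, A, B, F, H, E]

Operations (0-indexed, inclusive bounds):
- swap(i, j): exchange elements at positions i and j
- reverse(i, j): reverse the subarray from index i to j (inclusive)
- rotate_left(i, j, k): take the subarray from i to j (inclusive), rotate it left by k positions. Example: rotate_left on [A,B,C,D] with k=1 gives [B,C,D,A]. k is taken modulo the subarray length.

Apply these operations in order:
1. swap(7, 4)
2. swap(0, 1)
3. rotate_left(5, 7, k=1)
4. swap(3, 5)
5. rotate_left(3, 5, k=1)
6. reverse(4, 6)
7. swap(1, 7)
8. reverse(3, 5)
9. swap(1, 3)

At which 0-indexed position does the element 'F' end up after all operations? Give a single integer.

Answer: 3

Derivation:
After 1 (swap(7, 4)): [D, G, C, A, E, F, H, B]
After 2 (swap(0, 1)): [G, D, C, A, E, F, H, B]
After 3 (rotate_left(5, 7, k=1)): [G, D, C, A, E, H, B, F]
After 4 (swap(3, 5)): [G, D, C, H, E, A, B, F]
After 5 (rotate_left(3, 5, k=1)): [G, D, C, E, A, H, B, F]
After 6 (reverse(4, 6)): [G, D, C, E, B, H, A, F]
After 7 (swap(1, 7)): [G, F, C, E, B, H, A, D]
After 8 (reverse(3, 5)): [G, F, C, H, B, E, A, D]
After 9 (swap(1, 3)): [G, H, C, F, B, E, A, D]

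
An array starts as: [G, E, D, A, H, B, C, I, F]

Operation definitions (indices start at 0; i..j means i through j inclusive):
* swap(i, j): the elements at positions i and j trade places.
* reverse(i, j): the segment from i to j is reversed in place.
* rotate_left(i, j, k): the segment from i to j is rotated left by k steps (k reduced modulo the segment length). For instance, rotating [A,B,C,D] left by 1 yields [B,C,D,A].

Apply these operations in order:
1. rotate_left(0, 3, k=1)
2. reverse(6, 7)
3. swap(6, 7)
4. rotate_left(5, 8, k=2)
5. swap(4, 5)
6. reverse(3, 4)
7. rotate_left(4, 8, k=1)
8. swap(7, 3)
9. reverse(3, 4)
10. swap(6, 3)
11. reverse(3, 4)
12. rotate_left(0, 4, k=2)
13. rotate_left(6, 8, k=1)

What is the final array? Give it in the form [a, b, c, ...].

After 1 (rotate_left(0, 3, k=1)): [E, D, A, G, H, B, C, I, F]
After 2 (reverse(6, 7)): [E, D, A, G, H, B, I, C, F]
After 3 (swap(6, 7)): [E, D, A, G, H, B, C, I, F]
After 4 (rotate_left(5, 8, k=2)): [E, D, A, G, H, I, F, B, C]
After 5 (swap(4, 5)): [E, D, A, G, I, H, F, B, C]
After 6 (reverse(3, 4)): [E, D, A, I, G, H, F, B, C]
After 7 (rotate_left(4, 8, k=1)): [E, D, A, I, H, F, B, C, G]
After 8 (swap(7, 3)): [E, D, A, C, H, F, B, I, G]
After 9 (reverse(3, 4)): [E, D, A, H, C, F, B, I, G]
After 10 (swap(6, 3)): [E, D, A, B, C, F, H, I, G]
After 11 (reverse(3, 4)): [E, D, A, C, B, F, H, I, G]
After 12 (rotate_left(0, 4, k=2)): [A, C, B, E, D, F, H, I, G]
After 13 (rotate_left(6, 8, k=1)): [A, C, B, E, D, F, I, G, H]

Answer: [A, C, B, E, D, F, I, G, H]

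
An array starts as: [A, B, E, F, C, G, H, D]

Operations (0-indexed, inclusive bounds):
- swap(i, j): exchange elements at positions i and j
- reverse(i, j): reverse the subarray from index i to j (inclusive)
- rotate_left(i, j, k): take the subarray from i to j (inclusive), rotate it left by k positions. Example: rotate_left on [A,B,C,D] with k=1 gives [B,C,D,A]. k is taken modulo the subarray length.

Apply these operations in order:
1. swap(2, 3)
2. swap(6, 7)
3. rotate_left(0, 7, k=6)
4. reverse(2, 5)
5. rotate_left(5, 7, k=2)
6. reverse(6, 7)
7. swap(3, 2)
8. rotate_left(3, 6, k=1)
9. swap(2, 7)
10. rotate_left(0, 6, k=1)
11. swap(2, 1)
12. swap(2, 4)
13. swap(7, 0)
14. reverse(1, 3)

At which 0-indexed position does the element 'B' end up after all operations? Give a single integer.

Answer: 3

Derivation:
After 1 (swap(2, 3)): [A, B, F, E, C, G, H, D]
After 2 (swap(6, 7)): [A, B, F, E, C, G, D, H]
After 3 (rotate_left(0, 7, k=6)): [D, H, A, B, F, E, C, G]
After 4 (reverse(2, 5)): [D, H, E, F, B, A, C, G]
After 5 (rotate_left(5, 7, k=2)): [D, H, E, F, B, G, A, C]
After 6 (reverse(6, 7)): [D, H, E, F, B, G, C, A]
After 7 (swap(3, 2)): [D, H, F, E, B, G, C, A]
After 8 (rotate_left(3, 6, k=1)): [D, H, F, B, G, C, E, A]
After 9 (swap(2, 7)): [D, H, A, B, G, C, E, F]
After 10 (rotate_left(0, 6, k=1)): [H, A, B, G, C, E, D, F]
After 11 (swap(2, 1)): [H, B, A, G, C, E, D, F]
After 12 (swap(2, 4)): [H, B, C, G, A, E, D, F]
After 13 (swap(7, 0)): [F, B, C, G, A, E, D, H]
After 14 (reverse(1, 3)): [F, G, C, B, A, E, D, H]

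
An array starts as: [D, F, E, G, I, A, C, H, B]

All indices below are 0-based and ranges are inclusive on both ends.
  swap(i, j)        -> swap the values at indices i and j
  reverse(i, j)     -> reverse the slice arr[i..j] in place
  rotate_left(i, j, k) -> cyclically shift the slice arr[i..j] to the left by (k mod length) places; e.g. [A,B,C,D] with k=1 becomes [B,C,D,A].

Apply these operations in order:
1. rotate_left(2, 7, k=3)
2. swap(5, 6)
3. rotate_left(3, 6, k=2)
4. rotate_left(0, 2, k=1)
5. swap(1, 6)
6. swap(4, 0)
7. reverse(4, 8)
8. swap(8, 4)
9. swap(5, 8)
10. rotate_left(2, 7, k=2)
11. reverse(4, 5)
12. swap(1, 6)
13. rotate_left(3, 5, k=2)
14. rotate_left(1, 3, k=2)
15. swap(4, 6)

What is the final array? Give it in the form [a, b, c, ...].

Answer: [E, A, D, F, H, C, B, G, I]

Derivation:
After 1 (rotate_left(2, 7, k=3)): [D, F, A, C, H, E, G, I, B]
After 2 (swap(5, 6)): [D, F, A, C, H, G, E, I, B]
After 3 (rotate_left(3, 6, k=2)): [D, F, A, G, E, C, H, I, B]
After 4 (rotate_left(0, 2, k=1)): [F, A, D, G, E, C, H, I, B]
After 5 (swap(1, 6)): [F, H, D, G, E, C, A, I, B]
After 6 (swap(4, 0)): [E, H, D, G, F, C, A, I, B]
After 7 (reverse(4, 8)): [E, H, D, G, B, I, A, C, F]
After 8 (swap(8, 4)): [E, H, D, G, F, I, A, C, B]
After 9 (swap(5, 8)): [E, H, D, G, F, B, A, C, I]
After 10 (rotate_left(2, 7, k=2)): [E, H, F, B, A, C, D, G, I]
After 11 (reverse(4, 5)): [E, H, F, B, C, A, D, G, I]
After 12 (swap(1, 6)): [E, D, F, B, C, A, H, G, I]
After 13 (rotate_left(3, 5, k=2)): [E, D, F, A, B, C, H, G, I]
After 14 (rotate_left(1, 3, k=2)): [E, A, D, F, B, C, H, G, I]
After 15 (swap(4, 6)): [E, A, D, F, H, C, B, G, I]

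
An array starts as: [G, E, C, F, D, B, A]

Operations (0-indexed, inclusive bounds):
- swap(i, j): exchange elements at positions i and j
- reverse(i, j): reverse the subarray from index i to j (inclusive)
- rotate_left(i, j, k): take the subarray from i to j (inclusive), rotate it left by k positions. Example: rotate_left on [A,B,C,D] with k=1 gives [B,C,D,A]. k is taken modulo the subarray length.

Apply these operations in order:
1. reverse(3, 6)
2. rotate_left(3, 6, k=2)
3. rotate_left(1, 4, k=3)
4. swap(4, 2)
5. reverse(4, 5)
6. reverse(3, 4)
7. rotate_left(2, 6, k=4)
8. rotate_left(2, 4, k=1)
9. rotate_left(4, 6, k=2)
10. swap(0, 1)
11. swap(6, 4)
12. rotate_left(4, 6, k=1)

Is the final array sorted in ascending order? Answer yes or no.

After 1 (reverse(3, 6)): [G, E, C, A, B, D, F]
After 2 (rotate_left(3, 6, k=2)): [G, E, C, D, F, A, B]
After 3 (rotate_left(1, 4, k=3)): [G, F, E, C, D, A, B]
After 4 (swap(4, 2)): [G, F, D, C, E, A, B]
After 5 (reverse(4, 5)): [G, F, D, C, A, E, B]
After 6 (reverse(3, 4)): [G, F, D, A, C, E, B]
After 7 (rotate_left(2, 6, k=4)): [G, F, B, D, A, C, E]
After 8 (rotate_left(2, 4, k=1)): [G, F, D, A, B, C, E]
After 9 (rotate_left(4, 6, k=2)): [G, F, D, A, E, B, C]
After 10 (swap(0, 1)): [F, G, D, A, E, B, C]
After 11 (swap(6, 4)): [F, G, D, A, C, B, E]
After 12 (rotate_left(4, 6, k=1)): [F, G, D, A, B, E, C]

Answer: no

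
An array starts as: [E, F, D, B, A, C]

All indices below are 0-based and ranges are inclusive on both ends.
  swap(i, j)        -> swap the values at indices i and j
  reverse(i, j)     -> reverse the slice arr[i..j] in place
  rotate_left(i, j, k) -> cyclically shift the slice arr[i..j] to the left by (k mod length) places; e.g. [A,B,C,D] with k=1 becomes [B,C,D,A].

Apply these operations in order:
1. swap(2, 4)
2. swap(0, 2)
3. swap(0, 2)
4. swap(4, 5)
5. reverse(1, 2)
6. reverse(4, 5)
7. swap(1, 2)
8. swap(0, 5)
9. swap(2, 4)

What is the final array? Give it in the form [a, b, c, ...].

After 1 (swap(2, 4)): [E, F, A, B, D, C]
After 2 (swap(0, 2)): [A, F, E, B, D, C]
After 3 (swap(0, 2)): [E, F, A, B, D, C]
After 4 (swap(4, 5)): [E, F, A, B, C, D]
After 5 (reverse(1, 2)): [E, A, F, B, C, D]
After 6 (reverse(4, 5)): [E, A, F, B, D, C]
After 7 (swap(1, 2)): [E, F, A, B, D, C]
After 8 (swap(0, 5)): [C, F, A, B, D, E]
After 9 (swap(2, 4)): [C, F, D, B, A, E]

Answer: [C, F, D, B, A, E]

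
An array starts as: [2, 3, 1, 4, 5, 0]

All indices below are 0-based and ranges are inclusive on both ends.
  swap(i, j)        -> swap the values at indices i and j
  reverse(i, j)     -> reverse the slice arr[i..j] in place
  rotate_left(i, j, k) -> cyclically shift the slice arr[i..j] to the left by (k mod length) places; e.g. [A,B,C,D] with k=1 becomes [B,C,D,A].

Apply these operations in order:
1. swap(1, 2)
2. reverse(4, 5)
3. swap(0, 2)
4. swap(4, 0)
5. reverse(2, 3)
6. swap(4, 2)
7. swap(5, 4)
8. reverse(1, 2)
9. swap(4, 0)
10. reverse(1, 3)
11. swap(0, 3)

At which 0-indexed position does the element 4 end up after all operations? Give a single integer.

After 1 (swap(1, 2)): [2, 1, 3, 4, 5, 0]
After 2 (reverse(4, 5)): [2, 1, 3, 4, 0, 5]
After 3 (swap(0, 2)): [3, 1, 2, 4, 0, 5]
After 4 (swap(4, 0)): [0, 1, 2, 4, 3, 5]
After 5 (reverse(2, 3)): [0, 1, 4, 2, 3, 5]
After 6 (swap(4, 2)): [0, 1, 3, 2, 4, 5]
After 7 (swap(5, 4)): [0, 1, 3, 2, 5, 4]
After 8 (reverse(1, 2)): [0, 3, 1, 2, 5, 4]
After 9 (swap(4, 0)): [5, 3, 1, 2, 0, 4]
After 10 (reverse(1, 3)): [5, 2, 1, 3, 0, 4]
After 11 (swap(0, 3)): [3, 2, 1, 5, 0, 4]

Answer: 5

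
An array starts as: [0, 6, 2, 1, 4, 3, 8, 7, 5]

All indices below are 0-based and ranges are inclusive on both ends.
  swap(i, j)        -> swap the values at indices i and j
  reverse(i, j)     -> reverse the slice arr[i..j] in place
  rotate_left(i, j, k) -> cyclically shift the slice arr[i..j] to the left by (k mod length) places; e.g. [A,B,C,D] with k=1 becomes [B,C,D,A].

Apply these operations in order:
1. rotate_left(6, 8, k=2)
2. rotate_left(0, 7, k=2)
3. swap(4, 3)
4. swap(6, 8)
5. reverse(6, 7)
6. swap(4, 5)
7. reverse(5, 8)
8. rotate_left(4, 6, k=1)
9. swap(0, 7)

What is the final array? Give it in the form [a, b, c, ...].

Answer: [6, 1, 4, 5, 0, 7, 8, 2, 3]

Derivation:
After 1 (rotate_left(6, 8, k=2)): [0, 6, 2, 1, 4, 3, 5, 8, 7]
After 2 (rotate_left(0, 7, k=2)): [2, 1, 4, 3, 5, 8, 0, 6, 7]
After 3 (swap(4, 3)): [2, 1, 4, 5, 3, 8, 0, 6, 7]
After 4 (swap(6, 8)): [2, 1, 4, 5, 3, 8, 7, 6, 0]
After 5 (reverse(6, 7)): [2, 1, 4, 5, 3, 8, 6, 7, 0]
After 6 (swap(4, 5)): [2, 1, 4, 5, 8, 3, 6, 7, 0]
After 7 (reverse(5, 8)): [2, 1, 4, 5, 8, 0, 7, 6, 3]
After 8 (rotate_left(4, 6, k=1)): [2, 1, 4, 5, 0, 7, 8, 6, 3]
After 9 (swap(0, 7)): [6, 1, 4, 5, 0, 7, 8, 2, 3]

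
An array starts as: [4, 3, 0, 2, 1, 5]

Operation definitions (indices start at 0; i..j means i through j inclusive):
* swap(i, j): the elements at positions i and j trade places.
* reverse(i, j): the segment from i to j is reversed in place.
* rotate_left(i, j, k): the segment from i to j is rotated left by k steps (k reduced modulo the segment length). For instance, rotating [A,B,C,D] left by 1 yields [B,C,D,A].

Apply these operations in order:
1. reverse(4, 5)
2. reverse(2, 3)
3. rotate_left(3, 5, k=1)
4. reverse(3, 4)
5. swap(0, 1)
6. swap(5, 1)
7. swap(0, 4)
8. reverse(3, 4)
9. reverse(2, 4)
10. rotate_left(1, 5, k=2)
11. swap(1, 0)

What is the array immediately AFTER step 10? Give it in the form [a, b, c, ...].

After 1 (reverse(4, 5)): [4, 3, 0, 2, 5, 1]
After 2 (reverse(2, 3)): [4, 3, 2, 0, 5, 1]
After 3 (rotate_left(3, 5, k=1)): [4, 3, 2, 5, 1, 0]
After 4 (reverse(3, 4)): [4, 3, 2, 1, 5, 0]
After 5 (swap(0, 1)): [3, 4, 2, 1, 5, 0]
After 6 (swap(5, 1)): [3, 0, 2, 1, 5, 4]
After 7 (swap(0, 4)): [5, 0, 2, 1, 3, 4]
After 8 (reverse(3, 4)): [5, 0, 2, 3, 1, 4]
After 9 (reverse(2, 4)): [5, 0, 1, 3, 2, 4]
After 10 (rotate_left(1, 5, k=2)): [5, 3, 2, 4, 0, 1]

Answer: [5, 3, 2, 4, 0, 1]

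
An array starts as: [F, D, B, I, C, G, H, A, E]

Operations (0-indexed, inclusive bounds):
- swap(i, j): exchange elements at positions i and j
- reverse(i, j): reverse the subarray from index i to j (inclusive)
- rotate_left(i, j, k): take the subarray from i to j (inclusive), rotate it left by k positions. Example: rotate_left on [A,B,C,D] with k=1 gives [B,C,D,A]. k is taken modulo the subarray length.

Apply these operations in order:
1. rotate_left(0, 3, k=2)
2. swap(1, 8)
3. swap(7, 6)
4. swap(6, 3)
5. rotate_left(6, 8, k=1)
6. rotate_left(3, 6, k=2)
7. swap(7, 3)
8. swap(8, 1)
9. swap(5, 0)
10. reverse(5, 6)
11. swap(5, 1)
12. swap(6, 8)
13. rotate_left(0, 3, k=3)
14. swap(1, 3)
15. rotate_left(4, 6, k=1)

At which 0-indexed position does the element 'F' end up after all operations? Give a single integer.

Answer: 1

Derivation:
After 1 (rotate_left(0, 3, k=2)): [B, I, F, D, C, G, H, A, E]
After 2 (swap(1, 8)): [B, E, F, D, C, G, H, A, I]
After 3 (swap(7, 6)): [B, E, F, D, C, G, A, H, I]
After 4 (swap(6, 3)): [B, E, F, A, C, G, D, H, I]
After 5 (rotate_left(6, 8, k=1)): [B, E, F, A, C, G, H, I, D]
After 6 (rotate_left(3, 6, k=2)): [B, E, F, G, H, A, C, I, D]
After 7 (swap(7, 3)): [B, E, F, I, H, A, C, G, D]
After 8 (swap(8, 1)): [B, D, F, I, H, A, C, G, E]
After 9 (swap(5, 0)): [A, D, F, I, H, B, C, G, E]
After 10 (reverse(5, 6)): [A, D, F, I, H, C, B, G, E]
After 11 (swap(5, 1)): [A, C, F, I, H, D, B, G, E]
After 12 (swap(6, 8)): [A, C, F, I, H, D, E, G, B]
After 13 (rotate_left(0, 3, k=3)): [I, A, C, F, H, D, E, G, B]
After 14 (swap(1, 3)): [I, F, C, A, H, D, E, G, B]
After 15 (rotate_left(4, 6, k=1)): [I, F, C, A, D, E, H, G, B]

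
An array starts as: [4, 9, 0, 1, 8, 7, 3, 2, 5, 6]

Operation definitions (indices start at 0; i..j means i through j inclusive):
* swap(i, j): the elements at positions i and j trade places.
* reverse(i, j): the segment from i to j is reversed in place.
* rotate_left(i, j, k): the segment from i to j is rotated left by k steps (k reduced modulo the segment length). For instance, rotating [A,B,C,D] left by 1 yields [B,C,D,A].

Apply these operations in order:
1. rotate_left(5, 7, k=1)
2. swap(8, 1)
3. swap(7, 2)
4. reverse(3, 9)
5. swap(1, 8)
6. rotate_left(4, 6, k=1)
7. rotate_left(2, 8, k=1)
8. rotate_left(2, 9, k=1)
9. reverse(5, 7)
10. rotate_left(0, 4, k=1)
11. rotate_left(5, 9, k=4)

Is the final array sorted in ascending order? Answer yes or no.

After 1 (rotate_left(5, 7, k=1)): [4, 9, 0, 1, 8, 3, 2, 7, 5, 6]
After 2 (swap(8, 1)): [4, 5, 0, 1, 8, 3, 2, 7, 9, 6]
After 3 (swap(7, 2)): [4, 5, 7, 1, 8, 3, 2, 0, 9, 6]
After 4 (reverse(3, 9)): [4, 5, 7, 6, 9, 0, 2, 3, 8, 1]
After 5 (swap(1, 8)): [4, 8, 7, 6, 9, 0, 2, 3, 5, 1]
After 6 (rotate_left(4, 6, k=1)): [4, 8, 7, 6, 0, 2, 9, 3, 5, 1]
After 7 (rotate_left(2, 8, k=1)): [4, 8, 6, 0, 2, 9, 3, 5, 7, 1]
After 8 (rotate_left(2, 9, k=1)): [4, 8, 0, 2, 9, 3, 5, 7, 1, 6]
After 9 (reverse(5, 7)): [4, 8, 0, 2, 9, 7, 5, 3, 1, 6]
After 10 (rotate_left(0, 4, k=1)): [8, 0, 2, 9, 4, 7, 5, 3, 1, 6]
After 11 (rotate_left(5, 9, k=4)): [8, 0, 2, 9, 4, 6, 7, 5, 3, 1]

Answer: no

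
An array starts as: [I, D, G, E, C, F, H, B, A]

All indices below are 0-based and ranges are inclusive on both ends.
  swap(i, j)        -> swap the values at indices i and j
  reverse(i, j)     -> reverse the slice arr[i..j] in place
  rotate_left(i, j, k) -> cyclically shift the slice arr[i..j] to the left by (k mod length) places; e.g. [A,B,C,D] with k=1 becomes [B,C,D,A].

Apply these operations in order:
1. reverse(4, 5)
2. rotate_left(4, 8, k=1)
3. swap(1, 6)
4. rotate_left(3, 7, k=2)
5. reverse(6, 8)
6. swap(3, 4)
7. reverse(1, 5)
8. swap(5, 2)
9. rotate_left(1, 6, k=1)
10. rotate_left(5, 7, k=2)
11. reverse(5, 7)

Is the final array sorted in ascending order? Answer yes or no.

Answer: no

Derivation:
After 1 (reverse(4, 5)): [I, D, G, E, F, C, H, B, A]
After 2 (rotate_left(4, 8, k=1)): [I, D, G, E, C, H, B, A, F]
After 3 (swap(1, 6)): [I, B, G, E, C, H, D, A, F]
After 4 (rotate_left(3, 7, k=2)): [I, B, G, H, D, A, E, C, F]
After 5 (reverse(6, 8)): [I, B, G, H, D, A, F, C, E]
After 6 (swap(3, 4)): [I, B, G, D, H, A, F, C, E]
After 7 (reverse(1, 5)): [I, A, H, D, G, B, F, C, E]
After 8 (swap(5, 2)): [I, A, B, D, G, H, F, C, E]
After 9 (rotate_left(1, 6, k=1)): [I, B, D, G, H, F, A, C, E]
After 10 (rotate_left(5, 7, k=2)): [I, B, D, G, H, C, F, A, E]
After 11 (reverse(5, 7)): [I, B, D, G, H, A, F, C, E]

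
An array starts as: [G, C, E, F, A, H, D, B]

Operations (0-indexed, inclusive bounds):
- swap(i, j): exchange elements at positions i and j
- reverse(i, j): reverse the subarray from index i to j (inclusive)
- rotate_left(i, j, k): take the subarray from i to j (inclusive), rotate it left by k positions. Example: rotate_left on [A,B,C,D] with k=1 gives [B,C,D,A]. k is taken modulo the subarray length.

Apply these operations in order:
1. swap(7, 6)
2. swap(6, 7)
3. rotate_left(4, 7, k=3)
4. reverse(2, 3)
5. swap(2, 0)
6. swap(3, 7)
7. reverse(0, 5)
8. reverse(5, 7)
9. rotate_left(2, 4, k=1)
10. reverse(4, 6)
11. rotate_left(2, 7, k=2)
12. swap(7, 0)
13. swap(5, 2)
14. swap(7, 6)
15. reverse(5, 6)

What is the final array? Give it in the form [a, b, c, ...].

After 1 (swap(7, 6)): [G, C, E, F, A, H, B, D]
After 2 (swap(6, 7)): [G, C, E, F, A, H, D, B]
After 3 (rotate_left(4, 7, k=3)): [G, C, E, F, B, A, H, D]
After 4 (reverse(2, 3)): [G, C, F, E, B, A, H, D]
After 5 (swap(2, 0)): [F, C, G, E, B, A, H, D]
After 6 (swap(3, 7)): [F, C, G, D, B, A, H, E]
After 7 (reverse(0, 5)): [A, B, D, G, C, F, H, E]
After 8 (reverse(5, 7)): [A, B, D, G, C, E, H, F]
After 9 (rotate_left(2, 4, k=1)): [A, B, G, C, D, E, H, F]
After 10 (reverse(4, 6)): [A, B, G, C, H, E, D, F]
After 11 (rotate_left(2, 7, k=2)): [A, B, H, E, D, F, G, C]
After 12 (swap(7, 0)): [C, B, H, E, D, F, G, A]
After 13 (swap(5, 2)): [C, B, F, E, D, H, G, A]
After 14 (swap(7, 6)): [C, B, F, E, D, H, A, G]
After 15 (reverse(5, 6)): [C, B, F, E, D, A, H, G]

Answer: [C, B, F, E, D, A, H, G]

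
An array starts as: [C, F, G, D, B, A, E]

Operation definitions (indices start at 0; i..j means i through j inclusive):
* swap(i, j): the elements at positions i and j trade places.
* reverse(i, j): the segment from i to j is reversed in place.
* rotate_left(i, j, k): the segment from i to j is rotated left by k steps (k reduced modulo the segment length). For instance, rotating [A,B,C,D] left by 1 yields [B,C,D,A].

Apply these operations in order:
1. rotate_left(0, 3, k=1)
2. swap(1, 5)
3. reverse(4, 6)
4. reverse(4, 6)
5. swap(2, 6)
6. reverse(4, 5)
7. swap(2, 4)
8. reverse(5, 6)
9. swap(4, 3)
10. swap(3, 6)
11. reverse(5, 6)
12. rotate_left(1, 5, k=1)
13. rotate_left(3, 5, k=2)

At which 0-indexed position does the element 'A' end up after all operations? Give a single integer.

After 1 (rotate_left(0, 3, k=1)): [F, G, D, C, B, A, E]
After 2 (swap(1, 5)): [F, A, D, C, B, G, E]
After 3 (reverse(4, 6)): [F, A, D, C, E, G, B]
After 4 (reverse(4, 6)): [F, A, D, C, B, G, E]
After 5 (swap(2, 6)): [F, A, E, C, B, G, D]
After 6 (reverse(4, 5)): [F, A, E, C, G, B, D]
After 7 (swap(2, 4)): [F, A, G, C, E, B, D]
After 8 (reverse(5, 6)): [F, A, G, C, E, D, B]
After 9 (swap(4, 3)): [F, A, G, E, C, D, B]
After 10 (swap(3, 6)): [F, A, G, B, C, D, E]
After 11 (reverse(5, 6)): [F, A, G, B, C, E, D]
After 12 (rotate_left(1, 5, k=1)): [F, G, B, C, E, A, D]
After 13 (rotate_left(3, 5, k=2)): [F, G, B, A, C, E, D]

Answer: 3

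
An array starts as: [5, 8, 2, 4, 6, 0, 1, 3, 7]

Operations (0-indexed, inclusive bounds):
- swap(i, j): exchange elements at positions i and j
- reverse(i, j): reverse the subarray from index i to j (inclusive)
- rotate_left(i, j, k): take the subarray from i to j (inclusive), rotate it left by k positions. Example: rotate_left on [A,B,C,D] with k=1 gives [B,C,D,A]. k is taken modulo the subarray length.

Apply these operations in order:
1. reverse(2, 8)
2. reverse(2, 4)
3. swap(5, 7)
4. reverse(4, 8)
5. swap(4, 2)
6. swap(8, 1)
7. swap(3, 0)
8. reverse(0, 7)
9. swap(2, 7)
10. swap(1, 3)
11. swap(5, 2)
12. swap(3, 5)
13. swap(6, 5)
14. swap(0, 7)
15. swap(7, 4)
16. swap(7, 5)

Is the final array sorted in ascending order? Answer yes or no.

Answer: yes

Derivation:
After 1 (reverse(2, 8)): [5, 8, 7, 3, 1, 0, 6, 4, 2]
After 2 (reverse(2, 4)): [5, 8, 1, 3, 7, 0, 6, 4, 2]
After 3 (swap(5, 7)): [5, 8, 1, 3, 7, 4, 6, 0, 2]
After 4 (reverse(4, 8)): [5, 8, 1, 3, 2, 0, 6, 4, 7]
After 5 (swap(4, 2)): [5, 8, 2, 3, 1, 0, 6, 4, 7]
After 6 (swap(8, 1)): [5, 7, 2, 3, 1, 0, 6, 4, 8]
After 7 (swap(3, 0)): [3, 7, 2, 5, 1, 0, 6, 4, 8]
After 8 (reverse(0, 7)): [4, 6, 0, 1, 5, 2, 7, 3, 8]
After 9 (swap(2, 7)): [4, 6, 3, 1, 5, 2, 7, 0, 8]
After 10 (swap(1, 3)): [4, 1, 3, 6, 5, 2, 7, 0, 8]
After 11 (swap(5, 2)): [4, 1, 2, 6, 5, 3, 7, 0, 8]
After 12 (swap(3, 5)): [4, 1, 2, 3, 5, 6, 7, 0, 8]
After 13 (swap(6, 5)): [4, 1, 2, 3, 5, 7, 6, 0, 8]
After 14 (swap(0, 7)): [0, 1, 2, 3, 5, 7, 6, 4, 8]
After 15 (swap(7, 4)): [0, 1, 2, 3, 4, 7, 6, 5, 8]
After 16 (swap(7, 5)): [0, 1, 2, 3, 4, 5, 6, 7, 8]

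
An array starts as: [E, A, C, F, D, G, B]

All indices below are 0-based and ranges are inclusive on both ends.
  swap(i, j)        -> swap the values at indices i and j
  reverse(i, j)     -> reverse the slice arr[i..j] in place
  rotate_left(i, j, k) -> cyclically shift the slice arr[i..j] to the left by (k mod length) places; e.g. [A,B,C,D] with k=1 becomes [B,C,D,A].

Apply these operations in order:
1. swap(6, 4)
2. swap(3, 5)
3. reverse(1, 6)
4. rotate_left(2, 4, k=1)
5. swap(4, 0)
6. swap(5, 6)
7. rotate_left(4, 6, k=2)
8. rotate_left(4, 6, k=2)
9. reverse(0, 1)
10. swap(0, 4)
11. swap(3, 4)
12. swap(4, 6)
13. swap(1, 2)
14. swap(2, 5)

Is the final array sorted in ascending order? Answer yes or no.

Answer: yes

Derivation:
After 1 (swap(6, 4)): [E, A, C, F, B, G, D]
After 2 (swap(3, 5)): [E, A, C, G, B, F, D]
After 3 (reverse(1, 6)): [E, D, F, B, G, C, A]
After 4 (rotate_left(2, 4, k=1)): [E, D, B, G, F, C, A]
After 5 (swap(4, 0)): [F, D, B, G, E, C, A]
After 6 (swap(5, 6)): [F, D, B, G, E, A, C]
After 7 (rotate_left(4, 6, k=2)): [F, D, B, G, C, E, A]
After 8 (rotate_left(4, 6, k=2)): [F, D, B, G, A, C, E]
After 9 (reverse(0, 1)): [D, F, B, G, A, C, E]
After 10 (swap(0, 4)): [A, F, B, G, D, C, E]
After 11 (swap(3, 4)): [A, F, B, D, G, C, E]
After 12 (swap(4, 6)): [A, F, B, D, E, C, G]
After 13 (swap(1, 2)): [A, B, F, D, E, C, G]
After 14 (swap(2, 5)): [A, B, C, D, E, F, G]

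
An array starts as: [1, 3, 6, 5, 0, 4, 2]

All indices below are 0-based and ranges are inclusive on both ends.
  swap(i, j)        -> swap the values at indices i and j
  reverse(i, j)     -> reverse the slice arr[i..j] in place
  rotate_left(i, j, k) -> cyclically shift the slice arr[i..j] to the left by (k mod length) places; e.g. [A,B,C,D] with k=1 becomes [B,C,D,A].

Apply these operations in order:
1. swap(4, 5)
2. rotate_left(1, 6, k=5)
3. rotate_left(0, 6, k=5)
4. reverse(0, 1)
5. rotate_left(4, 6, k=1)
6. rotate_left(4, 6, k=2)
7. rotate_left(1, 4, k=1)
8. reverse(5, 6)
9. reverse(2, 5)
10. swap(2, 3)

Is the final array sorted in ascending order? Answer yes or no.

After 1 (swap(4, 5)): [1, 3, 6, 5, 4, 0, 2]
After 2 (rotate_left(1, 6, k=5)): [1, 2, 3, 6, 5, 4, 0]
After 3 (rotate_left(0, 6, k=5)): [4, 0, 1, 2, 3, 6, 5]
After 4 (reverse(0, 1)): [0, 4, 1, 2, 3, 6, 5]
After 5 (rotate_left(4, 6, k=1)): [0, 4, 1, 2, 6, 5, 3]
After 6 (rotate_left(4, 6, k=2)): [0, 4, 1, 2, 3, 6, 5]
After 7 (rotate_left(1, 4, k=1)): [0, 1, 2, 3, 4, 6, 5]
After 8 (reverse(5, 6)): [0, 1, 2, 3, 4, 5, 6]
After 9 (reverse(2, 5)): [0, 1, 5, 4, 3, 2, 6]
After 10 (swap(2, 3)): [0, 1, 4, 5, 3, 2, 6]

Answer: no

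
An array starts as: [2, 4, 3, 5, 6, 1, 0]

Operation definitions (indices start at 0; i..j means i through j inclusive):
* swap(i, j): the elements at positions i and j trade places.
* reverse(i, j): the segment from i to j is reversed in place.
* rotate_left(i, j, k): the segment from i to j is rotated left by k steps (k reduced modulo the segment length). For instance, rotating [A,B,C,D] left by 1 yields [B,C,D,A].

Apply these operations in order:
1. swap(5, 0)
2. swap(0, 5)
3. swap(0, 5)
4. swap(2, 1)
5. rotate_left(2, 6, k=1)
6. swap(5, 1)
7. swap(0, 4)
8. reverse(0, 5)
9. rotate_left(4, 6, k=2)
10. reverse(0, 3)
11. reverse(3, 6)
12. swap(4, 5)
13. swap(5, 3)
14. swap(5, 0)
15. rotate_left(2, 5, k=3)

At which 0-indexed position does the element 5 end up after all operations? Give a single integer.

Answer: 2

Derivation:
After 1 (swap(5, 0)): [1, 4, 3, 5, 6, 2, 0]
After 2 (swap(0, 5)): [2, 4, 3, 5, 6, 1, 0]
After 3 (swap(0, 5)): [1, 4, 3, 5, 6, 2, 0]
After 4 (swap(2, 1)): [1, 3, 4, 5, 6, 2, 0]
After 5 (rotate_left(2, 6, k=1)): [1, 3, 5, 6, 2, 0, 4]
After 6 (swap(5, 1)): [1, 0, 5, 6, 2, 3, 4]
After 7 (swap(0, 4)): [2, 0, 5, 6, 1, 3, 4]
After 8 (reverse(0, 5)): [3, 1, 6, 5, 0, 2, 4]
After 9 (rotate_left(4, 6, k=2)): [3, 1, 6, 5, 4, 0, 2]
After 10 (reverse(0, 3)): [5, 6, 1, 3, 4, 0, 2]
After 11 (reverse(3, 6)): [5, 6, 1, 2, 0, 4, 3]
After 12 (swap(4, 5)): [5, 6, 1, 2, 4, 0, 3]
After 13 (swap(5, 3)): [5, 6, 1, 0, 4, 2, 3]
After 14 (swap(5, 0)): [2, 6, 1, 0, 4, 5, 3]
After 15 (rotate_left(2, 5, k=3)): [2, 6, 5, 1, 0, 4, 3]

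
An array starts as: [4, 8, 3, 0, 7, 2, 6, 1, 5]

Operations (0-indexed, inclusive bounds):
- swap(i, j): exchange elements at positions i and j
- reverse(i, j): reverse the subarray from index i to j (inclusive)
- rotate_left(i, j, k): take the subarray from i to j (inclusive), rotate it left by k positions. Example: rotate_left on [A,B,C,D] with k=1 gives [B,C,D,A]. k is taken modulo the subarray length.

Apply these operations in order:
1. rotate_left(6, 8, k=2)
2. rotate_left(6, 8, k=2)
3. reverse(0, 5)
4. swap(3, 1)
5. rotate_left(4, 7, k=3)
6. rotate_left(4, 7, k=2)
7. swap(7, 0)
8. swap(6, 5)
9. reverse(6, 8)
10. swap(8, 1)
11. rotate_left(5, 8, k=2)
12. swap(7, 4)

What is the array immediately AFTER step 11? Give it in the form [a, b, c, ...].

Answer: [8, 1, 0, 7, 4, 2, 3, 5, 6]

Derivation:
After 1 (rotate_left(6, 8, k=2)): [4, 8, 3, 0, 7, 2, 5, 6, 1]
After 2 (rotate_left(6, 8, k=2)): [4, 8, 3, 0, 7, 2, 1, 5, 6]
After 3 (reverse(0, 5)): [2, 7, 0, 3, 8, 4, 1, 5, 6]
After 4 (swap(3, 1)): [2, 3, 0, 7, 8, 4, 1, 5, 6]
After 5 (rotate_left(4, 7, k=3)): [2, 3, 0, 7, 5, 8, 4, 1, 6]
After 6 (rotate_left(4, 7, k=2)): [2, 3, 0, 7, 4, 1, 5, 8, 6]
After 7 (swap(7, 0)): [8, 3, 0, 7, 4, 1, 5, 2, 6]
After 8 (swap(6, 5)): [8, 3, 0, 7, 4, 5, 1, 2, 6]
After 9 (reverse(6, 8)): [8, 3, 0, 7, 4, 5, 6, 2, 1]
After 10 (swap(8, 1)): [8, 1, 0, 7, 4, 5, 6, 2, 3]
After 11 (rotate_left(5, 8, k=2)): [8, 1, 0, 7, 4, 2, 3, 5, 6]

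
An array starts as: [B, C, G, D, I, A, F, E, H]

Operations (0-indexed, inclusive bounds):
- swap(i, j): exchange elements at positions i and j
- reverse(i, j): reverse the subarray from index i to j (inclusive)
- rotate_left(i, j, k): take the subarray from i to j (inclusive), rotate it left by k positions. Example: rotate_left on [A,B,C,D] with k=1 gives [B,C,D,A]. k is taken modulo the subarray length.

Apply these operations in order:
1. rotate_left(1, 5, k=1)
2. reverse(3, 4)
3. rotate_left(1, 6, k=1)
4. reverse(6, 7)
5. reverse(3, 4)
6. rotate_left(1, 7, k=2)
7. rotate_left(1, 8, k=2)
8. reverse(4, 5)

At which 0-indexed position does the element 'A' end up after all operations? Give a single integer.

Answer: 4

Derivation:
After 1 (rotate_left(1, 5, k=1)): [B, G, D, I, A, C, F, E, H]
After 2 (reverse(3, 4)): [B, G, D, A, I, C, F, E, H]
After 3 (rotate_left(1, 6, k=1)): [B, D, A, I, C, F, G, E, H]
After 4 (reverse(6, 7)): [B, D, A, I, C, F, E, G, H]
After 5 (reverse(3, 4)): [B, D, A, C, I, F, E, G, H]
After 6 (rotate_left(1, 7, k=2)): [B, C, I, F, E, G, D, A, H]
After 7 (rotate_left(1, 8, k=2)): [B, F, E, G, D, A, H, C, I]
After 8 (reverse(4, 5)): [B, F, E, G, A, D, H, C, I]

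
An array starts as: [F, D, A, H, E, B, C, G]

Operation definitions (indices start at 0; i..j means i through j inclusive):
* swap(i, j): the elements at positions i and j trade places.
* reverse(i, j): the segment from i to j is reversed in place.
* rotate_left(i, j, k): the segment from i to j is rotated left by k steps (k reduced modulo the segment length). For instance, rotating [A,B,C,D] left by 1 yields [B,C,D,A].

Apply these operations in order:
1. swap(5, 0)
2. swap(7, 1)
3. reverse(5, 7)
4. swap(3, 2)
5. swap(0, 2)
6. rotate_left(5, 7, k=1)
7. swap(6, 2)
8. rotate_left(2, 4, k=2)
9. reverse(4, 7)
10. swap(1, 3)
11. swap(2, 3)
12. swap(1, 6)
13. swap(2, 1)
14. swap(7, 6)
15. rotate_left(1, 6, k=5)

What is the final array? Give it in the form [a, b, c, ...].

Answer: [H, A, G, C, E, D, B, F]

Derivation:
After 1 (swap(5, 0)): [B, D, A, H, E, F, C, G]
After 2 (swap(7, 1)): [B, G, A, H, E, F, C, D]
After 3 (reverse(5, 7)): [B, G, A, H, E, D, C, F]
After 4 (swap(3, 2)): [B, G, H, A, E, D, C, F]
After 5 (swap(0, 2)): [H, G, B, A, E, D, C, F]
After 6 (rotate_left(5, 7, k=1)): [H, G, B, A, E, C, F, D]
After 7 (swap(6, 2)): [H, G, F, A, E, C, B, D]
After 8 (rotate_left(2, 4, k=2)): [H, G, E, F, A, C, B, D]
After 9 (reverse(4, 7)): [H, G, E, F, D, B, C, A]
After 10 (swap(1, 3)): [H, F, E, G, D, B, C, A]
After 11 (swap(2, 3)): [H, F, G, E, D, B, C, A]
After 12 (swap(1, 6)): [H, C, G, E, D, B, F, A]
After 13 (swap(2, 1)): [H, G, C, E, D, B, F, A]
After 14 (swap(7, 6)): [H, G, C, E, D, B, A, F]
After 15 (rotate_left(1, 6, k=5)): [H, A, G, C, E, D, B, F]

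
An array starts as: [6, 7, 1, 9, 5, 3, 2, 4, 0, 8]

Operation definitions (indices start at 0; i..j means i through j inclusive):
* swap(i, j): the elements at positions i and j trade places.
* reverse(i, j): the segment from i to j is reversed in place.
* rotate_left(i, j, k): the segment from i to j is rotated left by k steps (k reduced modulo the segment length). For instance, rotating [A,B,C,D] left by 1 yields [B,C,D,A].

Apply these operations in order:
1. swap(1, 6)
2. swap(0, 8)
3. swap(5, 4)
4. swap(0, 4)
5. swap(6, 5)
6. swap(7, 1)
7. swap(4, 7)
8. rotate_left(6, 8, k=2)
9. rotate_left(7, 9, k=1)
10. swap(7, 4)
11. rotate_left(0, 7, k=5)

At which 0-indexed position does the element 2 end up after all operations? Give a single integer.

After 1 (swap(1, 6)): [6, 2, 1, 9, 5, 3, 7, 4, 0, 8]
After 2 (swap(0, 8)): [0, 2, 1, 9, 5, 3, 7, 4, 6, 8]
After 3 (swap(5, 4)): [0, 2, 1, 9, 3, 5, 7, 4, 6, 8]
After 4 (swap(0, 4)): [3, 2, 1, 9, 0, 5, 7, 4, 6, 8]
After 5 (swap(6, 5)): [3, 2, 1, 9, 0, 7, 5, 4, 6, 8]
After 6 (swap(7, 1)): [3, 4, 1, 9, 0, 7, 5, 2, 6, 8]
After 7 (swap(4, 7)): [3, 4, 1, 9, 2, 7, 5, 0, 6, 8]
After 8 (rotate_left(6, 8, k=2)): [3, 4, 1, 9, 2, 7, 6, 5, 0, 8]
After 9 (rotate_left(7, 9, k=1)): [3, 4, 1, 9, 2, 7, 6, 0, 8, 5]
After 10 (swap(7, 4)): [3, 4, 1, 9, 0, 7, 6, 2, 8, 5]
After 11 (rotate_left(0, 7, k=5)): [7, 6, 2, 3, 4, 1, 9, 0, 8, 5]

Answer: 2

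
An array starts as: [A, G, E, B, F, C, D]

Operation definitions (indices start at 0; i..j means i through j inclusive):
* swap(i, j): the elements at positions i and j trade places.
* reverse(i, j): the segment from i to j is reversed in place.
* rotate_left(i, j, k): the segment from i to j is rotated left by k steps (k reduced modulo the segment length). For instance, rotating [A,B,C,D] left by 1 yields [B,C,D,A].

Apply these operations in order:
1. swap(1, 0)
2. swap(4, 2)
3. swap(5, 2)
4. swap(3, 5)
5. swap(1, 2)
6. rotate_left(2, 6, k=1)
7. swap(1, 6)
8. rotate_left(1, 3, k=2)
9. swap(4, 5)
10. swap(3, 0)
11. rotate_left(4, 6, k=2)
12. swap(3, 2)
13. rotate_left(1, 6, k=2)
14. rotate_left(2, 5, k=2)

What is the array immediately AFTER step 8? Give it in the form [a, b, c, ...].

After 1 (swap(1, 0)): [G, A, E, B, F, C, D]
After 2 (swap(4, 2)): [G, A, F, B, E, C, D]
After 3 (swap(5, 2)): [G, A, C, B, E, F, D]
After 4 (swap(3, 5)): [G, A, C, F, E, B, D]
After 5 (swap(1, 2)): [G, C, A, F, E, B, D]
After 6 (rotate_left(2, 6, k=1)): [G, C, F, E, B, D, A]
After 7 (swap(1, 6)): [G, A, F, E, B, D, C]
After 8 (rotate_left(1, 3, k=2)): [G, E, A, F, B, D, C]

Answer: [G, E, A, F, B, D, C]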